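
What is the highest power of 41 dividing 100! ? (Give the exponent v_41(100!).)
v_41(100!) = 2

Legendre's formula: v_p(n!) = Σ_{k ≥ 1} ⌊n / p^k⌋. For p = 41, n = 100, the terms are:
  ⌊100/41^1⌋ = ⌊100/41⌋ = 2
(the next term ⌊100/41^2⌋ = 0, terminating the sum). Summing: v_41(100!) = 2 = 2.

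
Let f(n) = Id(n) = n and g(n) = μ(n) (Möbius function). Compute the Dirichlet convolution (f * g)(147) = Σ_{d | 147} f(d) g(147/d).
(Id * μ)(147) = 84

Divisors of 147: [1, 3, 7, 21, 49, 147]. For each d | 147:
  d = 1: Id(1) · μ(147/1) = 1 · 0 = 0
  d = 3: Id(3) · μ(147/3) = 3 · 0 = 0
  d = 7: Id(7) · μ(147/7) = 7 · 1 = 7
  d = 21: Id(21) · μ(147/21) = 21 · -1 = -21
  d = 49: Id(49) · μ(147/49) = 49 · -1 = -49
  d = 147: Id(147) · μ(147/147) = 147 · 1 = 147
Summing: (Id * μ)(147) = 0 + 0 + 7 + -21 + -49 + 147 = 84.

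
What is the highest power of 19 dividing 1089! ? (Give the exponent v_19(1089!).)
v_19(1089!) = 60

Legendre's formula: v_p(n!) = Σ_{k ≥ 1} ⌊n / p^k⌋. For p = 19, n = 1089, the terms are:
  ⌊1089/19^1⌋ = ⌊1089/19⌋ = 57
  ⌊1089/19^2⌋ = ⌊1089/361⌋ = 3
(the next term ⌊1089/19^3⌋ = 0, terminating the sum). Summing: v_19(1089!) = 57 + 3 = 60.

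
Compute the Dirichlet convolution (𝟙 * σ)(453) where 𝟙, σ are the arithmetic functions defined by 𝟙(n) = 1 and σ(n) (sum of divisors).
(𝟙 * σ)(453) = 765

Divisors of 453: [1, 3, 151, 453]. For each d | 453:
  d = 1: 𝟙(1) · σ(453/1) = 1 · 608 = 608
  d = 3: 𝟙(3) · σ(453/3) = 1 · 152 = 152
  d = 151: 𝟙(151) · σ(453/151) = 1 · 4 = 4
  d = 453: 𝟙(453) · σ(453/453) = 1 · 1 = 1
Summing: (𝟙 * σ)(453) = 608 + 152 + 4 + 1 = 765.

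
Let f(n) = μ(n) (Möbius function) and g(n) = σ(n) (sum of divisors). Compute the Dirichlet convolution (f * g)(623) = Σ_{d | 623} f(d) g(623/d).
(μ * σ)(623) = 623

Divisors of 623: [1, 7, 89, 623]. For each d | 623:
  d = 1: μ(1) · σ(623/1) = 1 · 720 = 720
  d = 7: μ(7) · σ(623/7) = -1 · 90 = -90
  d = 89: μ(89) · σ(623/89) = -1 · 8 = -8
  d = 623: μ(623) · σ(623/623) = 1 · 1 = 1
Summing: (μ * σ)(623) = 720 + -90 + -8 + 1 = 623.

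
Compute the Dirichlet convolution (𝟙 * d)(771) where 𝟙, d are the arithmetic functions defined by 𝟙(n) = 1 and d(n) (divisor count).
(𝟙 * d)(771) = 9

Divisors of 771: [1, 3, 257, 771]. For each d | 771:
  d = 1: 𝟙(1) · d(771/1) = 1 · 4 = 4
  d = 3: 𝟙(3) · d(771/3) = 1 · 2 = 2
  d = 257: 𝟙(257) · d(771/257) = 1 · 2 = 2
  d = 771: 𝟙(771) · d(771/771) = 1 · 1 = 1
Summing: (𝟙 * d)(771) = 4 + 2 + 2 + 1 = 9.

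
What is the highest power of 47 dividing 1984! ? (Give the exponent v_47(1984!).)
v_47(1984!) = 42

Legendre's formula: v_p(n!) = Σ_{k ≥ 1} ⌊n / p^k⌋. For p = 47, n = 1984, the terms are:
  ⌊1984/47^1⌋ = ⌊1984/47⌋ = 42
(the next term ⌊1984/47^2⌋ = 0, terminating the sum). Summing: v_47(1984!) = 42 = 42.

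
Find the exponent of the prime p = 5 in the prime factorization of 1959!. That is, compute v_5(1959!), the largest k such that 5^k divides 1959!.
v_5(1959!) = 487

Legendre's formula: v_p(n!) = Σ_{k ≥ 1} ⌊n / p^k⌋. For p = 5, n = 1959, the terms are:
  ⌊1959/5^1⌋ = ⌊1959/5⌋ = 391
  ⌊1959/5^2⌋ = ⌊1959/25⌋ = 78
  ⌊1959/5^3⌋ = ⌊1959/125⌋ = 15
  ⌊1959/5^4⌋ = ⌊1959/625⌋ = 3
(the next term ⌊1959/5^5⌋ = 0, terminating the sum). Summing: v_5(1959!) = 391 + 78 + 15 + 3 = 487.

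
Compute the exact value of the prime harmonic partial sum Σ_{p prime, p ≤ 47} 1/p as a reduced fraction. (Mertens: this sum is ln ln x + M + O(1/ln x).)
Σ 1/p = 1021729465586766997/614889782588491410

π(47) = 15, so the primes ≤ 47 are [2, 3, 5, 7, 11, 13, 17, 19, 23, 29, 31, 37, 41, 43, 47]. Summing 1/p over these primes: 1021729465586766997/614889782588491410 ≈ 1.6616. Mertens estimate ln ln(47) + 0.2615 ≈ 1.6096.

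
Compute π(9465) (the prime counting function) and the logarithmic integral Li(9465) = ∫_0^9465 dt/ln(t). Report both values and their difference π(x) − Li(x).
π(9465) = 1172;  Li(9465) ≈ 1187.88;  π(x) − Li(x) ≈ -15.88.

Direct count of primes ≤ 9465 gives π(9465) = 1172. Numerical evaluation of the logarithmic integral gives Li(9465) ≈ 1187.88. The difference π(x) − Li(x) ≈ -15.88 is typically negative for small/moderate x (Li(x) overestimates), though Littlewood's theorem shows this sign changes infinitely often.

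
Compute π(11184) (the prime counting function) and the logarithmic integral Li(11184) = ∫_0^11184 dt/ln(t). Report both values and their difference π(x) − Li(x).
π(11184) = 1355;  Li(11184) ≈ 1373.90;  π(x) − Li(x) ≈ -18.90.

Direct count of primes ≤ 11184 gives π(11184) = 1355. Numerical evaluation of the logarithmic integral gives Li(11184) ≈ 1373.90. The difference π(x) − Li(x) ≈ -18.90 is typically negative for small/moderate x (Li(x) overestimates), though Littlewood's theorem shows this sign changes infinitely often.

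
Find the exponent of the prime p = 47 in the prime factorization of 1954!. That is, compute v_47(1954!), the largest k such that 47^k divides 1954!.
v_47(1954!) = 41

Legendre's formula: v_p(n!) = Σ_{k ≥ 1} ⌊n / p^k⌋. For p = 47, n = 1954, the terms are:
  ⌊1954/47^1⌋ = ⌊1954/47⌋ = 41
(the next term ⌊1954/47^2⌋ = 0, terminating the sum). Summing: v_47(1954!) = 41 = 41.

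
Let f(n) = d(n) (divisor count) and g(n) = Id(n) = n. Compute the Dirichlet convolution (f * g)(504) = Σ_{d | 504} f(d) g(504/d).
(d * Id)(504) = 4212

Divisors of 504: [1, 2, 3, 4, 6, 7, 8, 9, 12, 14, 18, 21, 24, 28, 36, 42, 56, 63, 72, 84, 126, 168, 252, 504]. For each d | 504:
  d = 1: d(1) · Id(504/1) = 1 · 504 = 504
  d = 2: d(2) · Id(504/2) = 2 · 252 = 504
  d = 3: d(3) · Id(504/3) = 2 · 168 = 336
  d = 4: d(4) · Id(504/4) = 3 · 126 = 378
  d = 6: d(6) · Id(504/6) = 4 · 84 = 336
  d = 7: d(7) · Id(504/7) = 2 · 72 = 144
  d = 8: d(8) · Id(504/8) = 4 · 63 = 252
  d = 9: d(9) · Id(504/9) = 3 · 56 = 168
  d = 12: d(12) · Id(504/12) = 6 · 42 = 252
  d = 14: d(14) · Id(504/14) = 4 · 36 = 144
  d = 18: d(18) · Id(504/18) = 6 · 28 = 168
  d = 21: d(21) · Id(504/21) = 4 · 24 = 96
  d = 24: d(24) · Id(504/24) = 8 · 21 = 168
  d = 28: d(28) · Id(504/28) = 6 · 18 = 108
  d = 36: d(36) · Id(504/36) = 9 · 14 = 126
  d = 42: d(42) · Id(504/42) = 8 · 12 = 96
  d = 56: d(56) · Id(504/56) = 8 · 9 = 72
  d = 63: d(63) · Id(504/63) = 6 · 8 = 48
  d = 72: d(72) · Id(504/72) = 12 · 7 = 84
  d = 84: d(84) · Id(504/84) = 12 · 6 = 72
  d = 126: d(126) · Id(504/126) = 12 · 4 = 48
  d = 168: d(168) · Id(504/168) = 16 · 3 = 48
  d = 252: d(252) · Id(504/252) = 18 · 2 = 36
  d = 504: d(504) · Id(504/504) = 24 · 1 = 24
Summing: (d * Id)(504) = 504 + 504 + 336 + 378 + 336 + 144 + 252 + 168 + 252 + 144 + 168 + 96 + 168 + 108 + 126 + 96 + 72 + 48 + 84 + 72 + 48 + 48 + 36 + 24 = 4212.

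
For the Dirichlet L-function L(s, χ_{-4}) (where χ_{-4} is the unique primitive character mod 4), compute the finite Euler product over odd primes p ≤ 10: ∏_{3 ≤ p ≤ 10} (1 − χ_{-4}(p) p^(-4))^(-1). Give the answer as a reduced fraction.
∏ = 40516875/40968512

The odd primes p ≤ 10 are [3, 5, 7]. For each, χ(p) = 1 if p ≡ 1 mod 4, χ(p) = −1 if p ≡ 3 mod 4. Taking (1 − χ(p)/p^4)^(-1) = p^4/(p^4 − χ(p)): (1 − (-1)/3^4)^(-1) · (1 − (1)/5^4)^(-1) · (1 − (-1)/7^4)^(-1) = 40516875/40968512.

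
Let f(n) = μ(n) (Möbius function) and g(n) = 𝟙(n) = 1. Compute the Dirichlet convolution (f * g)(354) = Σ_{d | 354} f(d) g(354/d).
(μ * 𝟙)(354) = 0

Divisors of 354: [1, 2, 3, 6, 59, 118, 177, 354]. For each d | 354:
  d = 1: μ(1) · 𝟙(354/1) = 1 · 1 = 1
  d = 2: μ(2) · 𝟙(354/2) = -1 · 1 = -1
  d = 3: μ(3) · 𝟙(354/3) = -1 · 1 = -1
  d = 6: μ(6) · 𝟙(354/6) = 1 · 1 = 1
  d = 59: μ(59) · 𝟙(354/59) = -1 · 1 = -1
  d = 118: μ(118) · 𝟙(354/118) = 1 · 1 = 1
  d = 177: μ(177) · 𝟙(354/177) = 1 · 1 = 1
  d = 354: μ(354) · 𝟙(354/354) = -1 · 1 = -1
Summing: (μ * 𝟙)(354) = 1 + -1 + -1 + 1 + -1 + 1 + 1 + -1 = 0.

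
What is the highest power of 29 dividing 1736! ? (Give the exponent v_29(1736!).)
v_29(1736!) = 61

Legendre's formula: v_p(n!) = Σ_{k ≥ 1} ⌊n / p^k⌋. For p = 29, n = 1736, the terms are:
  ⌊1736/29^1⌋ = ⌊1736/29⌋ = 59
  ⌊1736/29^2⌋ = ⌊1736/841⌋ = 2
(the next term ⌊1736/29^3⌋ = 0, terminating the sum). Summing: v_29(1736!) = 59 + 2 = 61.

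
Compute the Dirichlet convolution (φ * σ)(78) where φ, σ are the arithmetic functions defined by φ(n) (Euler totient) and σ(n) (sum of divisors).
(φ * σ)(78) = 624

Divisors of 78: [1, 2, 3, 6, 13, 26, 39, 78]. For each d | 78:
  d = 1: φ(1) · σ(78/1) = 1 · 168 = 168
  d = 2: φ(2) · σ(78/2) = 1 · 56 = 56
  d = 3: φ(3) · σ(78/3) = 2 · 42 = 84
  d = 6: φ(6) · σ(78/6) = 2 · 14 = 28
  d = 13: φ(13) · σ(78/13) = 12 · 12 = 144
  d = 26: φ(26) · σ(78/26) = 12 · 4 = 48
  d = 39: φ(39) · σ(78/39) = 24 · 3 = 72
  d = 78: φ(78) · σ(78/78) = 24 · 1 = 24
Summing: (φ * σ)(78) = 168 + 56 + 84 + 28 + 144 + 48 + 72 + 24 = 624.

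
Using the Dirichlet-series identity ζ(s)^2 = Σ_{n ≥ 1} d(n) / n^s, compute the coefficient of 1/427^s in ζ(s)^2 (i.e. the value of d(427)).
d(427) = 4

ζ(s)^2 = (Σ 1/m^s)(Σ 1/k^s). The coefficient of 1/n^s in the product is the number of ordered pairs (m, k) with mk = n, which equals d(n). For n = 427, divisors are [1, 7, 61, 427], so d(427) = 4.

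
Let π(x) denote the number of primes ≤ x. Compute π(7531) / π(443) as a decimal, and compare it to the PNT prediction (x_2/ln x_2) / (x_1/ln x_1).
π(7531)/π(443) = 954/86 ≈ 11.0930;  PNT prediction ≈ 11.6045.

π(443) = 86 and π(7531) = 954, so π(7531)/π(443) ≈ 11.0930. The PNT-predicted ratio is (7531/ln(7531)) / (443/ln(443)) ≈ 11.6045. The two agree to within a few percent, as expected.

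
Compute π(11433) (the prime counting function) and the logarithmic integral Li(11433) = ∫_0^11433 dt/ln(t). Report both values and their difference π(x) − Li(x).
π(11433) = 1378;  Li(11433) ≈ 1400.58;  π(x) − Li(x) ≈ -22.58.

Direct count of primes ≤ 11433 gives π(11433) = 1378. Numerical evaluation of the logarithmic integral gives Li(11433) ≈ 1400.58. The difference π(x) − Li(x) ≈ -22.58 is typically negative for small/moderate x (Li(x) overestimates), though Littlewood's theorem shows this sign changes infinitely often.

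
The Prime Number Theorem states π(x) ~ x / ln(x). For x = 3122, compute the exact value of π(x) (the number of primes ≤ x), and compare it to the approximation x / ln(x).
π(3122) = 445;  x/ln(x) ≈ 388.01;  relative error ≈ 12.81%.

Directly count primes up to 3122: π(3122) = 445. The PNT approximation gives 3122/ln(3122) ≈ 3122/8.04623 ≈ 388.01. Relative error (π(x) − x/ln(x)) / π(x) ≈ 12.81%; the approximation is known to undercount slightly (Li(x) is a better estimate).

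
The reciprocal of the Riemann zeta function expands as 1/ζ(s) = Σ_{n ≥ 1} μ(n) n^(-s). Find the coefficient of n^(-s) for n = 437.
μ(437) = 1

Factor n = 437 = 19 · 23. μ(n) = 0 if any exponent ≥ 2 (not squarefree); otherwise μ(n) = (−1)^{ω(n)} where ω(n) is the number of distinct prime factors. Applying: μ(437) = 1.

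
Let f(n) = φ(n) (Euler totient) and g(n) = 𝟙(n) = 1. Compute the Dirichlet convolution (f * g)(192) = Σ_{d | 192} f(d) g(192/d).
(φ * 𝟙)(192) = 192

Divisors of 192: [1, 2, 3, 4, 6, 8, 12, 16, 24, 32, 48, 64, 96, 192]. For each d | 192:
  d = 1: φ(1) · 𝟙(192/1) = 1 · 1 = 1
  d = 2: φ(2) · 𝟙(192/2) = 1 · 1 = 1
  d = 3: φ(3) · 𝟙(192/3) = 2 · 1 = 2
  d = 4: φ(4) · 𝟙(192/4) = 2 · 1 = 2
  d = 6: φ(6) · 𝟙(192/6) = 2 · 1 = 2
  d = 8: φ(8) · 𝟙(192/8) = 4 · 1 = 4
  d = 12: φ(12) · 𝟙(192/12) = 4 · 1 = 4
  d = 16: φ(16) · 𝟙(192/16) = 8 · 1 = 8
  d = 24: φ(24) · 𝟙(192/24) = 8 · 1 = 8
  d = 32: φ(32) · 𝟙(192/32) = 16 · 1 = 16
  d = 48: φ(48) · 𝟙(192/48) = 16 · 1 = 16
  d = 64: φ(64) · 𝟙(192/64) = 32 · 1 = 32
  d = 96: φ(96) · 𝟙(192/96) = 32 · 1 = 32
  d = 192: φ(192) · 𝟙(192/192) = 64 · 1 = 64
Summing: (φ * 𝟙)(192) = 1 + 1 + 2 + 2 + 2 + 4 + 4 + 8 + 8 + 16 + 16 + 32 + 32 + 64 = 192.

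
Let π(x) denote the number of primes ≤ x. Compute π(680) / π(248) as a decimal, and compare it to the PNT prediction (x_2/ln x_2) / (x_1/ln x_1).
π(680)/π(248) = 123/53 ≈ 2.3208;  PNT prediction ≈ 2.3179.

π(248) = 53 and π(680) = 123, so π(680)/π(248) ≈ 2.3208. The PNT-predicted ratio is (680/ln(680)) / (248/ln(248)) ≈ 2.3179. The two agree to within a few percent, as expected.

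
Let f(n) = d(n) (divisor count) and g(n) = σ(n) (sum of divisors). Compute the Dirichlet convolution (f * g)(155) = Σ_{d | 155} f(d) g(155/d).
(d * σ)(155) = 272

Divisors of 155: [1, 5, 31, 155]. For each d | 155:
  d = 1: d(1) · σ(155/1) = 1 · 192 = 192
  d = 5: d(5) · σ(155/5) = 2 · 32 = 64
  d = 31: d(31) · σ(155/31) = 2 · 6 = 12
  d = 155: d(155) · σ(155/155) = 4 · 1 = 4
Summing: (d * σ)(155) = 192 + 64 + 12 + 4 = 272.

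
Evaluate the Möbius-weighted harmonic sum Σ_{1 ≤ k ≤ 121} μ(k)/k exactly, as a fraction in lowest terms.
Σ μ(k)/k = -57036343158881297864991132838495688289960443/6322010928083521557629041258308732498654937398

Values of μ(k) for 1 ≤ k ≤ 121: μ(1) = 1, μ(2) = -1, μ(3) = -1, μ(5) = -1, μ(6) = 1, μ(7) = -1, μ(10) = 1, μ(11) = -1, μ(13) = -1, μ(14) = 1, μ(15) = 1, μ(17) = -1, μ(19) = -1, μ(21) = 1, μ(22) = 1, μ(23) = -1, μ(26) = 1, μ(29) = -1, μ(30) = -1, μ(31) = -1, μ(33) = 1, μ(34) = 1, μ(35) = 1, μ(37) = -1, μ(38) = 1, μ(39) = 1, μ(41) = -1, μ(42) = -1, μ(43) = -1, μ(46) = 1, μ(47) = -1, μ(51) = 1, μ(53) = -1, μ(55) = 1, μ(57) = 1, μ(58) = 1, μ(59) = -1, μ(61) = -1, μ(62) = 1, μ(65) = 1, μ(66) = -1, μ(67) = -1, μ(69) = 1, μ(70) = -1, μ(71) = -1, μ(73) = -1, μ(74) = 1, μ(77) = 1, μ(78) = -1, μ(79) = -1, μ(82) = 1, μ(83) = -1, μ(85) = 1, μ(86) = 1, μ(87) = 1, μ(89) = -1, μ(91) = 1, μ(93) = 1, μ(94) = 1, μ(95) = 1, μ(97) = -1, μ(101) = -1, μ(102) = -1, μ(103) = -1, μ(105) = -1, μ(106) = 1, μ(107) = -1, μ(109) = -1, μ(110) = -1, μ(111) = 1, μ(113) = -1, μ(114) = -1, μ(115) = 1, μ(118) = 1, μ(119) = 1, with μ = 0 on non-squarefree integers. Summing μ(k)/k for k where μ(k) ≠ 0 gives -57036343158881297864991132838495688289960443/6322010928083521557629041258308732498654937398 ≈ -0.0090. (PNT ⟺ this sum → 0 as n → ∞.)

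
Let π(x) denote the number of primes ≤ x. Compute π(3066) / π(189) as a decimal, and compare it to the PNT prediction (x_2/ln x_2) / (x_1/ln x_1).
π(3066)/π(189) = 438/42 ≈ 10.4286;  PNT prediction ≈ 10.5919.

π(189) = 42 and π(3066) = 438, so π(3066)/π(189) ≈ 10.4286. The PNT-predicted ratio is (3066/ln(3066)) / (189/ln(189)) ≈ 10.5919. The two agree to within a few percent, as expected.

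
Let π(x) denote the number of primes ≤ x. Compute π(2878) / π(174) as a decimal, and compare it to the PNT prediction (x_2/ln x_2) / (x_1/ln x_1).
π(2878)/π(174) = 416/40 ≈ 10.4000;  PNT prediction ≈ 10.7136.

π(174) = 40 and π(2878) = 416, so π(2878)/π(174) ≈ 10.4000. The PNT-predicted ratio is (2878/ln(2878)) / (174/ln(174)) ≈ 10.7136. The two agree to within a few percent, as expected.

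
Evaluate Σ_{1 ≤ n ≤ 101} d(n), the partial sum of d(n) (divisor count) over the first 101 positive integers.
Σ_{n ≤ 101} d(n) = 484

Compute d(n) for each 1 ≤ n ≤ 101: d(1) = 1, d(2) = 2, d(3) = 2, d(4) = 3, d(5) = 2, d(6) = 4, d(7) = 2, d(8) = 4, d(9) = 3, d(10) = 4, d(11) = 2, d(12) = 6, d(13) = 2, d(14) = 4, d(15) = 4, d(16) = 5, d(17) = 2, d(18) = 6, d(19) = 2, d(20) = 6, d(21) = 4, d(22) = 4, d(23) = 2, d(24) = 8, d(25) = 3, d(26) = 4, d(27) = 4, d(28) = 6, d(29) = 2, d(30) = 8, d(31) = 2, d(32) = 6, d(33) = 4, d(34) = 4, d(35) = 4, d(36) = 9, d(37) = 2, d(38) = 4, d(39) = 4, d(40) = 8, d(41) = 2, d(42) = 8, d(43) = 2, d(44) = 6, d(45) = 6, d(46) = 4, d(47) = 2, d(48) = 10, d(49) = 3, d(50) = 6, d(51) = 4, d(52) = 6, d(53) = 2, d(54) = 8, d(55) = 4, d(56) = 8, d(57) = 4, d(58) = 4, d(59) = 2, d(60) = 12, d(61) = 2, d(62) = 4, d(63) = 6, d(64) = 7, d(65) = 4, d(66) = 8, d(67) = 2, d(68) = 6, d(69) = 4, d(70) = 8, d(71) = 2, d(72) = 12, d(73) = 2, d(74) = 4, d(75) = 6, d(76) = 6, d(77) = 4, d(78) = 8, d(79) = 2, d(80) = 10, d(81) = 5, d(82) = 4, d(83) = 2, d(84) = 12, d(85) = 4, d(86) = 4, d(87) = 4, d(88) = 8, d(89) = 2, d(90) = 12, d(91) = 4, d(92) = 6, d(93) = 4, d(94) = 4, d(95) = 4, d(96) = 12, d(97) = 2, d(98) = 6, d(99) = 6, d(100) = 9, d(101) = 2. Summing all 101 values: 484. (Dirichlet's divisor formula: Σ_{n ≤ x} d(n) = x ln(x) + (2γ − 1) x + O(√x). For x = 101, the asymptotic estimate is ≈ 481.72.)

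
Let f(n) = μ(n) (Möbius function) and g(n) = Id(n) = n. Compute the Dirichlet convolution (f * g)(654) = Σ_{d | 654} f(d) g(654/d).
(μ * Id)(654) = 216

Divisors of 654: [1, 2, 3, 6, 109, 218, 327, 654]. For each d | 654:
  d = 1: μ(1) · Id(654/1) = 1 · 654 = 654
  d = 2: μ(2) · Id(654/2) = -1 · 327 = -327
  d = 3: μ(3) · Id(654/3) = -1 · 218 = -218
  d = 6: μ(6) · Id(654/6) = 1 · 109 = 109
  d = 109: μ(109) · Id(654/109) = -1 · 6 = -6
  d = 218: μ(218) · Id(654/218) = 1 · 3 = 3
  d = 327: μ(327) · Id(654/327) = 1 · 2 = 2
  d = 654: μ(654) · Id(654/654) = -1 · 1 = -1
Summing: (μ * Id)(654) = 654 + -327 + -218 + 109 + -6 + 3 + 2 + -1 = 216.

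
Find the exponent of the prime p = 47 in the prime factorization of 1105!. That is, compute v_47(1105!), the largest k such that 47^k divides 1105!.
v_47(1105!) = 23

Legendre's formula: v_p(n!) = Σ_{k ≥ 1} ⌊n / p^k⌋. For p = 47, n = 1105, the terms are:
  ⌊1105/47^1⌋ = ⌊1105/47⌋ = 23
(the next term ⌊1105/47^2⌋ = 0, terminating the sum). Summing: v_47(1105!) = 23 = 23.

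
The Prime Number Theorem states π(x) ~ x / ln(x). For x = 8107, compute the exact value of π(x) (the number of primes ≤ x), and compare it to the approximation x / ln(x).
π(8107) = 1019;  x/ln(x) ≈ 900.73;  relative error ≈ 11.61%.

Directly count primes up to 8107: π(8107) = 1019. The PNT approximation gives 8107/ln(8107) ≈ 8107/9.00048 ≈ 900.73. Relative error (π(x) − x/ln(x)) / π(x) ≈ 11.61%; the approximation is known to undercount slightly (Li(x) is a better estimate).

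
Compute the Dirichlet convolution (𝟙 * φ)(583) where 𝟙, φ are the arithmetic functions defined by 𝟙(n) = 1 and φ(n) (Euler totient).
(𝟙 * φ)(583) = 583

Divisors of 583: [1, 11, 53, 583]. For each d | 583:
  d = 1: 𝟙(1) · φ(583/1) = 1 · 520 = 520
  d = 11: 𝟙(11) · φ(583/11) = 1 · 52 = 52
  d = 53: 𝟙(53) · φ(583/53) = 1 · 10 = 10
  d = 583: 𝟙(583) · φ(583/583) = 1 · 1 = 1
Summing: (𝟙 * φ)(583) = 520 + 52 + 10 + 1 = 583.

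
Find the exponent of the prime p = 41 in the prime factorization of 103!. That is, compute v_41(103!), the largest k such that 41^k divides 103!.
v_41(103!) = 2

Legendre's formula: v_p(n!) = Σ_{k ≥ 1} ⌊n / p^k⌋. For p = 41, n = 103, the terms are:
  ⌊103/41^1⌋ = ⌊103/41⌋ = 2
(the next term ⌊103/41^2⌋ = 0, terminating the sum). Summing: v_41(103!) = 2 = 2.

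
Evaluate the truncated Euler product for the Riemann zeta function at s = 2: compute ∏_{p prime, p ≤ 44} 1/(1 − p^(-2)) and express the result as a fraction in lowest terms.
∏ = 1688189817927745147112851/1030750286035260801024000

The primes p ≤ 44 are [2, 3, 5, 7, 11, 13, 17, 19, 23, 29, 31, 37, 41, 43]. For each prime, (1 − 1/p^2)^(-1) = p^2 / (p^2 − 1). The product is (1 − 1/2^2)^(-1), (1 − 1/3^2)^(-1), (1 − 1/5^2)^(-1), (1 − 1/7^2)^(-1), (1 − 1/11^2)^(-1), (1 − 1/13^2)^(-1), (1 − 1/17^2)^(-1), (1 − 1/19^2)^(-1), (1 − 1/23^2)^(-1), (1 − 1/29^2)^(-1), (1 − 1/31^2)^(-1), (1 − 1/37^2)^(-1), (1 − 1/41^2)^(-1), (1 − 1/43^2)^(-1) = ∏ p^2 / (p^2 − 1) = 1688189817927745147112851/1030750286035260801024000.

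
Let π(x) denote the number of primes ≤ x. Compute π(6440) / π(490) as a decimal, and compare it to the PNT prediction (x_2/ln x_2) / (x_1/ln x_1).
π(6440)/π(490) = 836/93 ≈ 8.9892;  PNT prediction ≈ 9.2827.

π(490) = 93 and π(6440) = 836, so π(6440)/π(490) ≈ 8.9892. The PNT-predicted ratio is (6440/ln(6440)) / (490/ln(490)) ≈ 9.2827. The two agree to within a few percent, as expected.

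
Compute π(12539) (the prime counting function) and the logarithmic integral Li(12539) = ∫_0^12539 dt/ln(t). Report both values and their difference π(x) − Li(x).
π(12539) = 1497;  Li(12539) ≈ 1518.35;  π(x) − Li(x) ≈ -21.35.

Direct count of primes ≤ 12539 gives π(12539) = 1497. Numerical evaluation of the logarithmic integral gives Li(12539) ≈ 1518.35. The difference π(x) − Li(x) ≈ -21.35 is typically negative for small/moderate x (Li(x) overestimates), though Littlewood's theorem shows this sign changes infinitely often.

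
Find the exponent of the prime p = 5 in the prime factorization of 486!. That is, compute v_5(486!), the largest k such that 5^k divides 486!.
v_5(486!) = 119

Legendre's formula: v_p(n!) = Σ_{k ≥ 1} ⌊n / p^k⌋. For p = 5, n = 486, the terms are:
  ⌊486/5^1⌋ = ⌊486/5⌋ = 97
  ⌊486/5^2⌋ = ⌊486/25⌋ = 19
  ⌊486/5^3⌋ = ⌊486/125⌋ = 3
(the next term ⌊486/5^4⌋ = 0, terminating the sum). Summing: v_5(486!) = 97 + 19 + 3 = 119.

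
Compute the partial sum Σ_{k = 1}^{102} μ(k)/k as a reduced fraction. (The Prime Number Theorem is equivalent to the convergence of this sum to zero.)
Σ μ(k)/k = 2660830183286759736179348593747906673/232862364358497360900063316880507363070

Values of μ(k) for 1 ≤ k ≤ 102: μ(1) = 1, μ(2) = -1, μ(3) = -1, μ(5) = -1, μ(6) = 1, μ(7) = -1, μ(10) = 1, μ(11) = -1, μ(13) = -1, μ(14) = 1, μ(15) = 1, μ(17) = -1, μ(19) = -1, μ(21) = 1, μ(22) = 1, μ(23) = -1, μ(26) = 1, μ(29) = -1, μ(30) = -1, μ(31) = -1, μ(33) = 1, μ(34) = 1, μ(35) = 1, μ(37) = -1, μ(38) = 1, μ(39) = 1, μ(41) = -1, μ(42) = -1, μ(43) = -1, μ(46) = 1, μ(47) = -1, μ(51) = 1, μ(53) = -1, μ(55) = 1, μ(57) = 1, μ(58) = 1, μ(59) = -1, μ(61) = -1, μ(62) = 1, μ(65) = 1, μ(66) = -1, μ(67) = -1, μ(69) = 1, μ(70) = -1, μ(71) = -1, μ(73) = -1, μ(74) = 1, μ(77) = 1, μ(78) = -1, μ(79) = -1, μ(82) = 1, μ(83) = -1, μ(85) = 1, μ(86) = 1, μ(87) = 1, μ(89) = -1, μ(91) = 1, μ(93) = 1, μ(94) = 1, μ(95) = 1, μ(97) = -1, μ(101) = -1, μ(102) = -1, with μ = 0 on non-squarefree integers. Summing μ(k)/k for k where μ(k) ≠ 0 gives 2660830183286759736179348593747906673/232862364358497360900063316880507363070 ≈ 0.0114. (PNT ⟺ this sum → 0 as n → ∞.)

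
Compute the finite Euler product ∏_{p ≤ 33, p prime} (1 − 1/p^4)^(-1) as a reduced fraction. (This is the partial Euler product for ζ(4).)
∏ = 44480956869217573792253389310087/41097743855049154662236160000000

The primes p ≤ 33 are [2, 3, 5, 7, 11, 13, 17, 19, 23, 29, 31]. For each prime, (1 − 1/p^4)^(-1) = p^4 / (p^4 − 1). The product is (1 − 1/2^4)^(-1), (1 − 1/3^4)^(-1), (1 − 1/5^4)^(-1), (1 − 1/7^4)^(-1), (1 − 1/11^4)^(-1), (1 − 1/13^4)^(-1), (1 − 1/17^4)^(-1), (1 − 1/19^4)^(-1), (1 − 1/23^4)^(-1), (1 − 1/29^4)^(-1), (1 − 1/31^4)^(-1) = ∏ p^4 / (p^4 − 1) = 44480956869217573792253389310087/41097743855049154662236160000000.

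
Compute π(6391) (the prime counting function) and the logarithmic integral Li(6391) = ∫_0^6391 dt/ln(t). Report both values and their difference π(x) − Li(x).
π(6391) = 833;  Li(6391) ≈ 845.20;  π(x) − Li(x) ≈ -12.20.

Direct count of primes ≤ 6391 gives π(6391) = 833. Numerical evaluation of the logarithmic integral gives Li(6391) ≈ 845.20. The difference π(x) − Li(x) ≈ -12.20 is typically negative for small/moderate x (Li(x) overestimates), though Littlewood's theorem shows this sign changes infinitely often.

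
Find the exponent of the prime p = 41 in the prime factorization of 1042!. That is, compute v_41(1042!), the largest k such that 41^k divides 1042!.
v_41(1042!) = 25

Legendre's formula: v_p(n!) = Σ_{k ≥ 1} ⌊n / p^k⌋. For p = 41, n = 1042, the terms are:
  ⌊1042/41^1⌋ = ⌊1042/41⌋ = 25
(the next term ⌊1042/41^2⌋ = 0, terminating the sum). Summing: v_41(1042!) = 25 = 25.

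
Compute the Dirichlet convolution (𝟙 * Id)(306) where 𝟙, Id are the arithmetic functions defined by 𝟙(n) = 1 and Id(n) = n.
(𝟙 * Id)(306) = 702

Divisors of 306: [1, 2, 3, 6, 9, 17, 18, 34, 51, 102, 153, 306]. For each d | 306:
  d = 1: 𝟙(1) · Id(306/1) = 1 · 306 = 306
  d = 2: 𝟙(2) · Id(306/2) = 1 · 153 = 153
  d = 3: 𝟙(3) · Id(306/3) = 1 · 102 = 102
  d = 6: 𝟙(6) · Id(306/6) = 1 · 51 = 51
  d = 9: 𝟙(9) · Id(306/9) = 1 · 34 = 34
  d = 17: 𝟙(17) · Id(306/17) = 1 · 18 = 18
  d = 18: 𝟙(18) · Id(306/18) = 1 · 17 = 17
  d = 34: 𝟙(34) · Id(306/34) = 1 · 9 = 9
  d = 51: 𝟙(51) · Id(306/51) = 1 · 6 = 6
  d = 102: 𝟙(102) · Id(306/102) = 1 · 3 = 3
  d = 153: 𝟙(153) · Id(306/153) = 1 · 2 = 2
  d = 306: 𝟙(306) · Id(306/306) = 1 · 1 = 1
Summing: (𝟙 * Id)(306) = 306 + 153 + 102 + 51 + 34 + 18 + 17 + 9 + 6 + 3 + 2 + 1 = 702.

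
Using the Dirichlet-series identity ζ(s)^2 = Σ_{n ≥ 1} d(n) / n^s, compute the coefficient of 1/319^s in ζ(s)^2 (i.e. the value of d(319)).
d(319) = 4

ζ(s)^2 = (Σ 1/m^s)(Σ 1/k^s). The coefficient of 1/n^s in the product is the number of ordered pairs (m, k) with mk = n, which equals d(n). For n = 319, divisors are [1, 11, 29, 319], so d(319) = 4.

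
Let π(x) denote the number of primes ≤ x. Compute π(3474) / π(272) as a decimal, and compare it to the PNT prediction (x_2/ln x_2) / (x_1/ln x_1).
π(3474)/π(272) = 487/58 ≈ 8.3966;  PNT prediction ≈ 8.7817.

π(272) = 58 and π(3474) = 487, so π(3474)/π(272) ≈ 8.3966. The PNT-predicted ratio is (3474/ln(3474)) / (272/ln(272)) ≈ 8.7817. The two agree to within a few percent, as expected.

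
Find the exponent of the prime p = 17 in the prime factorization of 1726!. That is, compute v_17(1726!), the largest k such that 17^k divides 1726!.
v_17(1726!) = 106

Legendre's formula: v_p(n!) = Σ_{k ≥ 1} ⌊n / p^k⌋. For p = 17, n = 1726, the terms are:
  ⌊1726/17^1⌋ = ⌊1726/17⌋ = 101
  ⌊1726/17^2⌋ = ⌊1726/289⌋ = 5
(the next term ⌊1726/17^3⌋ = 0, terminating the sum). Summing: v_17(1726!) = 101 + 5 = 106.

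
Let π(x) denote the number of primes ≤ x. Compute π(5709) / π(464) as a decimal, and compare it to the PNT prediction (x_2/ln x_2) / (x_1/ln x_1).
π(5709)/π(464) = 751/90 ≈ 8.3444;  PNT prediction ≈ 8.7337.

π(464) = 90 and π(5709) = 751, so π(5709)/π(464) ≈ 8.3444. The PNT-predicted ratio is (5709/ln(5709)) / (464/ln(464)) ≈ 8.7337. The two agree to within a few percent, as expected.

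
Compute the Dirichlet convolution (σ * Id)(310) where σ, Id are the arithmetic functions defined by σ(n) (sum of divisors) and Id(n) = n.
(σ * Id)(310) = 3465

Divisors of 310: [1, 2, 5, 10, 31, 62, 155, 310]. For each d | 310:
  d = 1: σ(1) · Id(310/1) = 1 · 310 = 310
  d = 2: σ(2) · Id(310/2) = 3 · 155 = 465
  d = 5: σ(5) · Id(310/5) = 6 · 62 = 372
  d = 10: σ(10) · Id(310/10) = 18 · 31 = 558
  d = 31: σ(31) · Id(310/31) = 32 · 10 = 320
  d = 62: σ(62) · Id(310/62) = 96 · 5 = 480
  d = 155: σ(155) · Id(310/155) = 192 · 2 = 384
  d = 310: σ(310) · Id(310/310) = 576 · 1 = 576
Summing: (σ * Id)(310) = 310 + 465 + 372 + 558 + 320 + 480 + 384 + 576 = 3465.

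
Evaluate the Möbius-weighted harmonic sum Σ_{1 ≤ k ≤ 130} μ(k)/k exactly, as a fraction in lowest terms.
Σ μ(k)/k = -2045175533356853827340059964229935649243392971/4014476939333036189094441199026045136645885247730

Values of μ(k) for 1 ≤ k ≤ 130: μ(1) = 1, μ(2) = -1, μ(3) = -1, μ(5) = -1, μ(6) = 1, μ(7) = -1, μ(10) = 1, μ(11) = -1, μ(13) = -1, μ(14) = 1, μ(15) = 1, μ(17) = -1, μ(19) = -1, μ(21) = 1, μ(22) = 1, μ(23) = -1, μ(26) = 1, μ(29) = -1, μ(30) = -1, μ(31) = -1, μ(33) = 1, μ(34) = 1, μ(35) = 1, μ(37) = -1, μ(38) = 1, μ(39) = 1, μ(41) = -1, μ(42) = -1, μ(43) = -1, μ(46) = 1, μ(47) = -1, μ(51) = 1, μ(53) = -1, μ(55) = 1, μ(57) = 1, μ(58) = 1, μ(59) = -1, μ(61) = -1, μ(62) = 1, μ(65) = 1, μ(66) = -1, μ(67) = -1, μ(69) = 1, μ(70) = -1, μ(71) = -1, μ(73) = -1, μ(74) = 1, μ(77) = 1, μ(78) = -1, μ(79) = -1, μ(82) = 1, μ(83) = -1, μ(85) = 1, μ(86) = 1, μ(87) = 1, μ(89) = -1, μ(91) = 1, μ(93) = 1, μ(94) = 1, μ(95) = 1, μ(97) = -1, μ(101) = -1, μ(102) = -1, μ(103) = -1, μ(105) = -1, μ(106) = 1, μ(107) = -1, μ(109) = -1, μ(110) = -1, μ(111) = 1, μ(113) = -1, μ(114) = -1, μ(115) = 1, μ(118) = 1, μ(119) = 1, μ(122) = 1, μ(123) = 1, μ(127) = -1, μ(129) = 1, μ(130) = -1, with μ = 0 on non-squarefree integers. Summing μ(k)/k for k where μ(k) ≠ 0 gives -2045175533356853827340059964229935649243392971/4014476939333036189094441199026045136645885247730 ≈ -0.0005. (PNT ⟺ this sum → 0 as n → ∞.)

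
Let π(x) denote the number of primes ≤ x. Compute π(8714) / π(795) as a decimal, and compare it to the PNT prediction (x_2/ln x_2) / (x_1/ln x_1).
π(8714)/π(795) = 1086/138 ≈ 7.8696;  PNT prediction ≈ 8.0683.

π(795) = 138 and π(8714) = 1086, so π(8714)/π(795) ≈ 7.8696. The PNT-predicted ratio is (8714/ln(8714)) / (795/ln(795)) ≈ 8.0683. The two agree to within a few percent, as expected.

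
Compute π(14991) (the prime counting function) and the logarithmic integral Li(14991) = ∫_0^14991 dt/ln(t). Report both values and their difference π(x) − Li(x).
π(14991) = 1754;  Li(14991) ≈ 1775.69;  π(x) − Li(x) ≈ -21.69.

Direct count of primes ≤ 14991 gives π(14991) = 1754. Numerical evaluation of the logarithmic integral gives Li(14991) ≈ 1775.69. The difference π(x) − Li(x) ≈ -21.69 is typically negative for small/moderate x (Li(x) overestimates), though Littlewood's theorem shows this sign changes infinitely often.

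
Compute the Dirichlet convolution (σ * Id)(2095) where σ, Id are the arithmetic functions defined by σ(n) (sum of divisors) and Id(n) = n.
(σ * Id)(2095) = 9229

Divisors of 2095: [1, 5, 419, 2095]. For each d | 2095:
  d = 1: σ(1) · Id(2095/1) = 1 · 2095 = 2095
  d = 5: σ(5) · Id(2095/5) = 6 · 419 = 2514
  d = 419: σ(419) · Id(2095/419) = 420 · 5 = 2100
  d = 2095: σ(2095) · Id(2095/2095) = 2520 · 1 = 2520
Summing: (σ * Id)(2095) = 2095 + 2514 + 2100 + 2520 = 9229.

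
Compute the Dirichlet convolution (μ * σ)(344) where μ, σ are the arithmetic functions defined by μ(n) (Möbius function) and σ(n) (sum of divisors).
(μ * σ)(344) = 344

Divisors of 344: [1, 2, 4, 8, 43, 86, 172, 344]. For each d | 344:
  d = 1: μ(1) · σ(344/1) = 1 · 660 = 660
  d = 2: μ(2) · σ(344/2) = -1 · 308 = -308
  d = 4: μ(4) · σ(344/4) = 0 · 132 = 0
  d = 8: μ(8) · σ(344/8) = 0 · 44 = 0
  d = 43: μ(43) · σ(344/43) = -1 · 15 = -15
  d = 86: μ(86) · σ(344/86) = 1 · 7 = 7
  d = 172: μ(172) · σ(344/172) = 0 · 3 = 0
  d = 344: μ(344) · σ(344/344) = 0 · 1 = 0
Summing: (μ * σ)(344) = 660 + -308 + 0 + 0 + -15 + 7 + 0 + 0 = 344.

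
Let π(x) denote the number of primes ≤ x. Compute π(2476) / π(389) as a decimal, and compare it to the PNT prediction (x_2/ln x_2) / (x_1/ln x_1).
π(2476)/π(389) = 366/77 ≈ 4.7532;  PNT prediction ≈ 4.8575.

π(389) = 77 and π(2476) = 366, so π(2476)/π(389) ≈ 4.7532. The PNT-predicted ratio is (2476/ln(2476)) / (389/ln(389)) ≈ 4.8575. The two agree to within a few percent, as expected.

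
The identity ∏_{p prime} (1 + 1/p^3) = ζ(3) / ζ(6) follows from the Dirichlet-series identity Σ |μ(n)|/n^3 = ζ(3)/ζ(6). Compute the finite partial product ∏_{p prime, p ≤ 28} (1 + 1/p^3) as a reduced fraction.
∏ = 16117288424681472/13642976755448975

The primes p ≤ 28 are [2, 3, 5, 7, 11, 13, 17, 19, 23]. For each, (1 + 1/p^3) = (p^3 + 1)/p^3. Multiplying these fractions over p ∈ [2, 3, 5, 7, 11, 13, 17, 19, 23] gives 16117288424681472/13642976755448975. (In the limit P → ∞ this tends to ζ(3)/ζ(6).)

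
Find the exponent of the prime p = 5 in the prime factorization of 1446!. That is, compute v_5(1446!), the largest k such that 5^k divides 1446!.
v_5(1446!) = 359

Legendre's formula: v_p(n!) = Σ_{k ≥ 1} ⌊n / p^k⌋. For p = 5, n = 1446, the terms are:
  ⌊1446/5^1⌋ = ⌊1446/5⌋ = 289
  ⌊1446/5^2⌋ = ⌊1446/25⌋ = 57
  ⌊1446/5^3⌋ = ⌊1446/125⌋ = 11
  ⌊1446/5^4⌋ = ⌊1446/625⌋ = 2
(the next term ⌊1446/5^5⌋ = 0, terminating the sum). Summing: v_5(1446!) = 289 + 57 + 11 + 2 = 359.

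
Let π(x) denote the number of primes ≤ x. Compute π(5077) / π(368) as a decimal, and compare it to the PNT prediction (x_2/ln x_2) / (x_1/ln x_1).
π(5077)/π(368) = 678/73 ≈ 9.2877;  PNT prediction ≈ 9.5528.

π(368) = 73 and π(5077) = 678, so π(5077)/π(368) ≈ 9.2877. The PNT-predicted ratio is (5077/ln(5077)) / (368/ln(368)) ≈ 9.5528. The two agree to within a few percent, as expected.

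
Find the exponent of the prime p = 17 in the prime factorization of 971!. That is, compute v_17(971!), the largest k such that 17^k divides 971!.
v_17(971!) = 60

Legendre's formula: v_p(n!) = Σ_{k ≥ 1} ⌊n / p^k⌋. For p = 17, n = 971, the terms are:
  ⌊971/17^1⌋ = ⌊971/17⌋ = 57
  ⌊971/17^2⌋ = ⌊971/289⌋ = 3
(the next term ⌊971/17^3⌋ = 0, terminating the sum). Summing: v_17(971!) = 57 + 3 = 60.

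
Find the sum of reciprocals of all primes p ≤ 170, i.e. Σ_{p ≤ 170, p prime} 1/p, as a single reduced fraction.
Σ 1/p = 1840793455149223796977553240989608507934961889604586193282330007699/962947420735983927056946215901134429196419130606213075415963491270

π(170) = 39, so the primes ≤ 170 are [2, 3, 5, 7, 11, 13, 17, 19, 23, 29, 31, 37, 41, 43, 47, 53, 59, 61, 67, 71, 73, 79, 83, 89, 97, 101, 103, 107, 109, 113, 127, 131, 137, 139, 149, 151, 157, 163, 167]. Summing 1/p over these primes: 1840793455149223796977553240989608507934961889604586193282330007699/962947420735983927056946215901134429196419130606213075415963491270 ≈ 1.9116. Mertens estimate ln ln(170) + 0.2615 ≈ 1.8977.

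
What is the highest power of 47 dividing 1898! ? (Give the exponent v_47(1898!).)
v_47(1898!) = 40

Legendre's formula: v_p(n!) = Σ_{k ≥ 1} ⌊n / p^k⌋. For p = 47, n = 1898, the terms are:
  ⌊1898/47^1⌋ = ⌊1898/47⌋ = 40
(the next term ⌊1898/47^2⌋ = 0, terminating the sum). Summing: v_47(1898!) = 40 = 40.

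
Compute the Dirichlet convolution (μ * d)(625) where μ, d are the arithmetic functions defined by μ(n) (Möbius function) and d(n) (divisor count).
(μ * d)(625) = 1

Divisors of 625: [1, 5, 25, 125, 625]. For each d | 625:
  d = 1: μ(1) · d(625/1) = 1 · 5 = 5
  d = 5: μ(5) · d(625/5) = -1 · 4 = -4
  d = 25: μ(25) · d(625/25) = 0 · 3 = 0
  d = 125: μ(125) · d(625/125) = 0 · 2 = 0
  d = 625: μ(625) · d(625/625) = 0 · 1 = 0
Summing: (μ * d)(625) = 5 + -4 + 0 + 0 + 0 = 1.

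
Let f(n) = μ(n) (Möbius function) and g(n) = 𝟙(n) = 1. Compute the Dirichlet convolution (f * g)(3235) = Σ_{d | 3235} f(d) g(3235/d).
(μ * 𝟙)(3235) = 0

Divisors of 3235: [1, 5, 647, 3235]. For each d | 3235:
  d = 1: μ(1) · 𝟙(3235/1) = 1 · 1 = 1
  d = 5: μ(5) · 𝟙(3235/5) = -1 · 1 = -1
  d = 647: μ(647) · 𝟙(3235/647) = -1 · 1 = -1
  d = 3235: μ(3235) · 𝟙(3235/3235) = 1 · 1 = 1
Summing: (μ * 𝟙)(3235) = 1 + -1 + -1 + 1 = 0.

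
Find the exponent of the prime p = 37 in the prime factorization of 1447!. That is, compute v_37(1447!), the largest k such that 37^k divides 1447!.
v_37(1447!) = 40

Legendre's formula: v_p(n!) = Σ_{k ≥ 1} ⌊n / p^k⌋. For p = 37, n = 1447, the terms are:
  ⌊1447/37^1⌋ = ⌊1447/37⌋ = 39
  ⌊1447/37^2⌋ = ⌊1447/1369⌋ = 1
(the next term ⌊1447/37^3⌋ = 0, terminating the sum). Summing: v_37(1447!) = 39 + 1 = 40.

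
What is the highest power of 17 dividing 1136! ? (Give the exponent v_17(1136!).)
v_17(1136!) = 69

Legendre's formula: v_p(n!) = Σ_{k ≥ 1} ⌊n / p^k⌋. For p = 17, n = 1136, the terms are:
  ⌊1136/17^1⌋ = ⌊1136/17⌋ = 66
  ⌊1136/17^2⌋ = ⌊1136/289⌋ = 3
(the next term ⌊1136/17^3⌋ = 0, terminating the sum). Summing: v_17(1136!) = 66 + 3 = 69.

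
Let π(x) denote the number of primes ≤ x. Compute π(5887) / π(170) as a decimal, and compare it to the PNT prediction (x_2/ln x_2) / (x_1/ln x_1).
π(5887)/π(170) = 775/39 ≈ 19.8718;  PNT prediction ≈ 20.4884.

π(170) = 39 and π(5887) = 775, so π(5887)/π(170) ≈ 19.8718. The PNT-predicted ratio is (5887/ln(5887)) / (170/ln(170)) ≈ 20.4884. The two agree to within a few percent, as expected.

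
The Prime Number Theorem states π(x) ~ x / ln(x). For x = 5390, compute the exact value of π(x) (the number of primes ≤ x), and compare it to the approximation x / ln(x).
π(5390) = 710;  x/ln(x) ≈ 627.31;  relative error ≈ 11.65%.

Directly count primes up to 5390: π(5390) = 710. The PNT approximation gives 5390/ln(5390) ≈ 5390/8.59230 ≈ 627.31. Relative error (π(x) − x/ln(x)) / π(x) ≈ 11.65%; the approximation is known to undercount slightly (Li(x) is a better estimate).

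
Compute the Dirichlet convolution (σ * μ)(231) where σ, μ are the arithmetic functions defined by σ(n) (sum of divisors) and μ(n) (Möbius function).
(σ * μ)(231) = 231

Divisors of 231: [1, 3, 7, 11, 21, 33, 77, 231]. For each d | 231:
  d = 1: σ(1) · μ(231/1) = 1 · -1 = -1
  d = 3: σ(3) · μ(231/3) = 4 · 1 = 4
  d = 7: σ(7) · μ(231/7) = 8 · 1 = 8
  d = 11: σ(11) · μ(231/11) = 12 · 1 = 12
  d = 21: σ(21) · μ(231/21) = 32 · -1 = -32
  d = 33: σ(33) · μ(231/33) = 48 · -1 = -48
  d = 77: σ(77) · μ(231/77) = 96 · -1 = -96
  d = 231: σ(231) · μ(231/231) = 384 · 1 = 384
Summing: (σ * μ)(231) = -1 + 4 + 8 + 12 + -32 + -48 + -96 + 384 = 231.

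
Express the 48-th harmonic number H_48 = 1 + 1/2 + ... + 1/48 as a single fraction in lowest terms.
H_48 = 282000222059796592919/63245806209101973600

Direct summation: H_48 = 1 + 1/2 + ... + 1/48. The least common denominator is lcm(1, ..., 48) = 442720643463713815200; over this denominator the numerator is 442720643463713815200 + 221360321731856907600 + 147573547821237938400 + 110680160865928453800 + 88544128692742763040 + 73786773910618969200 + 63245806209101973600 + 55340080432964226900 + 49191182607079312800 + 44272064346371381520 + 40247331223973983200 + 36893386955309484600 + 34055434112593370400 + 31622903104550986800 + 29514709564247587680 + 27670040216482113450 + 26042390791983165600 + 24595591303539656400 + 23301086498090200800 + 22136032173185690760 + 21081935403033991200 + 20123665611986991600 + 19248723628857122400 + 18446693477654742300 + 17708825738548552608 + 17027717056296685200 + 16397060869026437600 + 15811451552275493400 + 15266229084955648800 + 14757354782123793840 + 14281311079474639200 + 13835020108241056725 + 13415777074657994400 + 13021195395991582800 + 12649161241820394720 + 12297795651769828200 + 11965422796316589600 + 11650543249045100400 + 11351811370864456800 + 11068016086592845380 + 10798064474724727200 + 10540967701516995600 + 10295828917760786400 + 10061832805993495800 + 9838236521415862560 + 9624361814428561200 + 9419588158802421600 + 9223346738827371150 = 1974001554418576150433, so H_48 = 1974001554418576150433/442720643463713815200; reducing by gcd(1974001554418576150433, 442720643463713815200) = 7 gives 282000222059796592919/63245806209101973600 ≈ 4.45880. (The PNT-adjacent estimate ln(48) + γ ≈ 4.44842 matches within O(1/n).)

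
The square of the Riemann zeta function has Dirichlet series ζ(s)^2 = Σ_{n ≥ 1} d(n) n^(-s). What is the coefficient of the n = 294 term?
d(294) = 12

ζ(s)^2 = (Σ 1/m^s)(Σ 1/k^s). The coefficient of 1/n^s in the product is the number of ordered pairs (m, k) with mk = n, which equals d(n). For n = 294, divisors are [1, 2, 3, 6, 7, 14, 21, 42, 49, 98, 147, 294], so d(294) = 12.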